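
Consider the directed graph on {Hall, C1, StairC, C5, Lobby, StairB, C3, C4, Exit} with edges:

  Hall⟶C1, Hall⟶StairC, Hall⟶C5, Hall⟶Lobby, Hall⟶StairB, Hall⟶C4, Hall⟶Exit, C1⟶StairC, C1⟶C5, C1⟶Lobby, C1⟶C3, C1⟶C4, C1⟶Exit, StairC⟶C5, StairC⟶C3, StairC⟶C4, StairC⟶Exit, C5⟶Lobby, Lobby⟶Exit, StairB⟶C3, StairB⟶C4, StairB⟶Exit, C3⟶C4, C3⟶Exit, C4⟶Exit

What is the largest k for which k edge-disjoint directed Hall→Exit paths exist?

6

Assign every edge capacity 1; by Menger, the answer equals the max flow.
Path Hall→Exit (+1); total 1.
Path Hall→C1→Exit (+1); total 2.
Path Hall→StairC→Exit (+1); total 3.
Path Hall→Lobby→Exit (+1); total 4.
Path Hall→StairB→Exit (+1); total 5.
Path Hall→C4→Exit (+1); total 6.
No residual Hall→Exit path; max flow = 6.
Certifying cut of size 6: {Hall→C1, Hall→C4, Hall→Exit, Hall→StairB, Hall→StairC, Lobby→Exit}.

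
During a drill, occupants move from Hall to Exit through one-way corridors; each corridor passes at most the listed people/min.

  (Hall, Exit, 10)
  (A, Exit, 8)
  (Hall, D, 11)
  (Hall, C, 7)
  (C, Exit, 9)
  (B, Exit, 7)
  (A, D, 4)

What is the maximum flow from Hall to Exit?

Augment Hall→Exit: bottleneck 10, flow now 10.
Augment Hall→C→Exit: bottleneck 7, flow now 17.
No augmenting path remains; maximum flow = 17.
In the residual graph, reachable from Hall: {Hall, D}.
Min-cut edges: Hall→C (7), Hall→Exit (10); capacity 7 + 10 = 17.
This cut is saturated, so no flow can exceed 17.

17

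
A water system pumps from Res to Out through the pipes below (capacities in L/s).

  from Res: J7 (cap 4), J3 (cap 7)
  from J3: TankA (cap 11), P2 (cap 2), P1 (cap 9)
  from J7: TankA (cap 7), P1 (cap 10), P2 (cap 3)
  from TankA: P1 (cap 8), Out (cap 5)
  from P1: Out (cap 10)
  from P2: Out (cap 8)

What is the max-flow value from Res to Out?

Augment Res→J3→TankA→Out: bottleneck 5, flow now 5.
Augment Res→J3→P1→Out: bottleneck 2, flow now 7.
Augment Res→J7→P1→Out: bottleneck 4, flow now 11.
No augmenting path remains; maximum flow = 11.
In the residual graph, reachable from Res: {Res}.
Min-cut edges: Res→J3 (7), Res→J7 (4); capacity 7 + 4 = 11.
This cut is saturated, so no flow can exceed 11.

11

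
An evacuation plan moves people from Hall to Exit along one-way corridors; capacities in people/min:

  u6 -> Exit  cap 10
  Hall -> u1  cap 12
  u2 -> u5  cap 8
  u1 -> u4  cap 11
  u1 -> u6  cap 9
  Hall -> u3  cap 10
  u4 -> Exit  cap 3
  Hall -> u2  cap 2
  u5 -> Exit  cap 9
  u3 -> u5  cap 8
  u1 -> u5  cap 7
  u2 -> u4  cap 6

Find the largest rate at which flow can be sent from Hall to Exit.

21

Augment Hall→u1→u4→Exit: bottleneck 3, flow now 3.
Augment Hall→u1→u5→Exit: bottleneck 7, flow now 10.
Augment Hall→u1→u6→Exit: bottleneck 2, flow now 12.
Augment Hall→u2→u5→Exit: bottleneck 2, flow now 14.
Augment Hall→u3→u5→u1→u6→Exit: bottleneck 7, flow now 21. (uses reverse residual edge)
No augmenting path remains; maximum flow = 21.
In the residual graph, reachable from Hall: {Hall, u1, u2, u3, u4, u5}.
Min-cut edges: u1→u6 (9), u4→Exit (3), u5→Exit (9); capacity 9 + 3 + 9 = 21.
This cut is saturated, so no flow can exceed 21.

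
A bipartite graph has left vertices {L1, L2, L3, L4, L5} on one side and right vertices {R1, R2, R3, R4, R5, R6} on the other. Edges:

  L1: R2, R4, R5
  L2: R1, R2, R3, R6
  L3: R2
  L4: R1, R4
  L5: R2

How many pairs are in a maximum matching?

Unit-capacity flow: source→left, listed edges, right→sink; max matching = max flow.
Augmenting path L1→R2 (+1); matched 1.
Augmenting path L2→R1 (+1); matched 2.
Augmenting path L4→R4 (+1); matched 3.
Augmenting path L3→R2→L1→R5 (+1); matched 4.
No augmenting path remains; maximum matching = 4.
König certificate: {L1, L2, L4, R2} is a vertex cover of size 4 (every listed pair touches it), so no matching can be larger.

4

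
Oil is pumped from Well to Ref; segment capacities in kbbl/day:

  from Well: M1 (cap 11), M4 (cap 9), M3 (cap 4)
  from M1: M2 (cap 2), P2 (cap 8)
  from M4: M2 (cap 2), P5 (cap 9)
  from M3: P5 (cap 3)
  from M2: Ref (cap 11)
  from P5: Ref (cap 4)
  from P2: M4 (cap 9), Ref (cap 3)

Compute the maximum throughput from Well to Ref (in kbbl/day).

Augment Well→M1→M2→Ref: bottleneck 2, flow now 2.
Augment Well→M1→P2→Ref: bottleneck 3, flow now 5.
Augment Well→M4→M2→Ref: bottleneck 2, flow now 7.
Augment Well→M4→P5→Ref: bottleneck 4, flow now 11.
No augmenting path remains; maximum flow = 11.
In the residual graph, reachable from Well: {Well, M1, M4, M3, P5, P2}.
Min-cut edges: M1→M2 (2), M4→M2 (2), P5→Ref (4), P2→Ref (3); capacity 2 + 2 + 4 + 3 = 11.
This cut is saturated, so no flow can exceed 11.

11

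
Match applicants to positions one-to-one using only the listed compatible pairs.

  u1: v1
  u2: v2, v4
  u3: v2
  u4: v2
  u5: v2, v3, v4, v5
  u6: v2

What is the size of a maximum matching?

Unit-capacity flow: source→left, listed edges, right→sink; max matching = max flow.
Augmenting path u1→v1 (+1); matched 1.
Augmenting path u2→v2 (+1); matched 2.
Augmenting path u5→v3 (+1); matched 3.
Augmenting path u3→v2→u2→v4 (+1); matched 4.
No augmenting path remains; maximum matching = 4.
König certificate: {u1, u2, u5, v2} is a vertex cover of size 4 (every listed pair touches it), so no matching can be larger.

4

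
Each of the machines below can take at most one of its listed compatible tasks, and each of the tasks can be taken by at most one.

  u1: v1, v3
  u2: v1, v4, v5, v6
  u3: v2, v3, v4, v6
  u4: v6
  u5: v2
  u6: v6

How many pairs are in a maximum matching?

5

Unit-capacity flow: source→left, listed edges, right→sink; max matching = max flow.
Augmenting path u1→v1 (+1); matched 1.
Augmenting path u2→v4 (+1); matched 2.
Augmenting path u3→v2 (+1); matched 3.
Augmenting path u4→v6 (+1); matched 4.
Augmenting path u5→v2→u3→v3 (+1); matched 5.
No augmenting path remains; maximum matching = 5.
König certificate: {u1, u2, u3, u5, v6} is a vertex cover of size 5 (every listed pair touches it), so no matching can be larger.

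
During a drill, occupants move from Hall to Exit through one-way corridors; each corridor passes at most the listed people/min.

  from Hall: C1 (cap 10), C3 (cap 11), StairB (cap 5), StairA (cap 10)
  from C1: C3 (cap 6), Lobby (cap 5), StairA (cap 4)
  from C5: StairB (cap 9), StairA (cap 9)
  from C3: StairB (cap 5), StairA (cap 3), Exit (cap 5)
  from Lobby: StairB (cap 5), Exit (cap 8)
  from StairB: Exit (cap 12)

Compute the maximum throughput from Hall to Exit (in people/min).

Augment Hall→C3→Exit: bottleneck 5, flow now 5.
Augment Hall→StairB→Exit: bottleneck 5, flow now 10.
Augment Hall→C1→Lobby→Exit: bottleneck 5, flow now 15.
Augment Hall→C3→StairB→Exit: bottleneck 5, flow now 20.
No augmenting path remains; maximum flow = 20.
In the residual graph, reachable from Hall: {Hall, C1, C3, StairA}.
Min-cut edges: Hall→StairB (5), C1→Lobby (5), C3→StairB (5), C3→Exit (5); capacity 5 + 5 + 5 + 5 = 20.
This cut is saturated, so no flow can exceed 20.

20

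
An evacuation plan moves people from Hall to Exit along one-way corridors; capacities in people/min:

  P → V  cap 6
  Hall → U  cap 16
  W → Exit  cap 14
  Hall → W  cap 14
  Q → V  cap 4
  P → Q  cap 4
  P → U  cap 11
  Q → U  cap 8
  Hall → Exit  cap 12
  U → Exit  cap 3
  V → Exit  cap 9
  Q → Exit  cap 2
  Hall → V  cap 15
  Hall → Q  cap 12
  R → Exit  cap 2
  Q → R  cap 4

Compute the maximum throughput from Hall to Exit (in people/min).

42

Augment Hall→Exit: bottleneck 12, flow now 12.
Augment Hall→Q→Exit: bottleneck 2, flow now 14.
Augment Hall→U→Exit: bottleneck 3, flow now 17.
Augment Hall→V→Exit: bottleneck 9, flow now 26.
Augment Hall→W→Exit: bottleneck 14, flow now 40.
Augment Hall→Q→R→Exit: bottleneck 2, flow now 42.
No augmenting path remains; maximum flow = 42.
In the residual graph, reachable from Hall: {Hall, Q, R, U, V}.
Min-cut edges: Hall→W (14), Hall→Exit (12), Q→Exit (2), R→Exit (2), U→Exit (3), V→Exit (9); capacity 14 + 12 + 2 + 2 + 3 + 9 = 42.
This cut is saturated, so no flow can exceed 42.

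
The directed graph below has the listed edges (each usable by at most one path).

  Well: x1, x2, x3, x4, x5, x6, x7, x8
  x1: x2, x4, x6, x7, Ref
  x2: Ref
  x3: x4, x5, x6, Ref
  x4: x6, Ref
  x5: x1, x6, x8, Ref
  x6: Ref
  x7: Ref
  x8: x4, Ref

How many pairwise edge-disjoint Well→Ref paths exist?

Assign every edge capacity 1; by Menger, the answer equals the max flow.
Path Well→x1→Ref (+1); total 1.
Path Well→x2→Ref (+1); total 2.
Path Well→x3→Ref (+1); total 3.
Path Well→x4→Ref (+1); total 4.
Path Well→x5→Ref (+1); total 5.
Path Well→x6→Ref (+1); total 6.
Path Well→x7→Ref (+1); total 7.
Path Well→x8→Ref (+1); total 8.
No residual Well→Ref path; max flow = 8.
Certifying cut of size 8: {Well→x1, Well→x2, Well→x3, Well→x4, Well→x5, Well→x6, Well→x7, Well→x8}.

8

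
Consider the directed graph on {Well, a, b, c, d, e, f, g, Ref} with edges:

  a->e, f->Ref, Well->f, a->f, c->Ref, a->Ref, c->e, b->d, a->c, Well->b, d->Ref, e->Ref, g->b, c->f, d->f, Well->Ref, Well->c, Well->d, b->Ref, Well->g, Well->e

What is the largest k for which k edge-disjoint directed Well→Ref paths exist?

6

Assign every edge capacity 1; by Menger, the answer equals the max flow.
Path Well→Ref (+1); total 1.
Path Well→b→Ref (+1); total 2.
Path Well→c→Ref (+1); total 3.
Path Well→d→Ref (+1); total 4.
Path Well→e→Ref (+1); total 5.
Path Well→f→Ref (+1); total 6.
No residual Well→Ref path; max flow = 6.
Certifying cut of size 6: {Well→Ref, Well→c, Well→e, b→Ref, d→Ref, f→Ref}.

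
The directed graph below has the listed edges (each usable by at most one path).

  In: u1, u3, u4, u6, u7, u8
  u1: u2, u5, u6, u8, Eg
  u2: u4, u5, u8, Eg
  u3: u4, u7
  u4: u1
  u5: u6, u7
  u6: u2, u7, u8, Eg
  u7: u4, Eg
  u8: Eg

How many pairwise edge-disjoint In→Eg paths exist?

Assign every edge capacity 1; by Menger, the answer equals the max flow.
Path In→u1→Eg (+1); total 1.
Path In→u6→Eg (+1); total 2.
Path In→u7→Eg (+1); total 3.
Path In→u8→Eg (+1); total 4.
Path In→u4→u1→u2→Eg (+1); total 5.
No residual In→Eg path; max flow = 5.
Certifying cut of size 5: {In→u1, In→u6, In→u8, u4→u1, u7→Eg}.

5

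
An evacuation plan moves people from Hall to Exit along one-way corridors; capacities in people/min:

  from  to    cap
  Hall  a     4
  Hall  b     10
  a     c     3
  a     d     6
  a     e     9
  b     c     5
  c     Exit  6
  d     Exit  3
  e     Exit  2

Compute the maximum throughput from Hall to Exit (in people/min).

Augment Hall→a→c→Exit: bottleneck 3, flow now 3.
Augment Hall→a→d→Exit: bottleneck 1, flow now 4.
Augment Hall→b→c→Exit: bottleneck 3, flow now 7.
Augment Hall→b→c→a→d→Exit: bottleneck 2, flow now 9. (uses reverse residual edge)
No augmenting path remains; maximum flow = 9.
In the residual graph, reachable from Hall: {Hall, b}.
Min-cut edges: Hall→a (4), b→c (5); capacity 4 + 5 = 9.
This cut is saturated, so no flow can exceed 9.

9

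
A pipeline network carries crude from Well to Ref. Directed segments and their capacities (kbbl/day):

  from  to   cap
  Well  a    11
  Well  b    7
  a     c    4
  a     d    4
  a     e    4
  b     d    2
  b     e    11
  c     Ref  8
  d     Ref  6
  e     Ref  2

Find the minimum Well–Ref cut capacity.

12

Augment Well→a→c→Ref: bottleneck 4, flow now 4.
Augment Well→a→d→Ref: bottleneck 4, flow now 8.
Augment Well→a→e→Ref: bottleneck 2, flow now 10.
Augment Well→b→d→Ref: bottleneck 2, flow now 12.
No augmenting path remains; maximum flow = 12.
By max-flow min-cut, the minimum cut capacity equals the max flow.
In the residual graph, reachable from Well: {Well, a, b, e}.
Min-cut edges: a→c (4), a→d (4), b→d (2), e→Ref (2); capacity 4 + 4 + 2 + 2 = 12.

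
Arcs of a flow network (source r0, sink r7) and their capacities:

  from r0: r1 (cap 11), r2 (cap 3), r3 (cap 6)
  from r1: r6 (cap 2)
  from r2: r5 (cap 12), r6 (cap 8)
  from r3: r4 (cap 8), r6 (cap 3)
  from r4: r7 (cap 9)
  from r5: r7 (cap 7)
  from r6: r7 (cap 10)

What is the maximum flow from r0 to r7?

11

Augment r0→r1→r6→r7: bottleneck 2, flow now 2.
Augment r0→r2→r5→r7: bottleneck 3, flow now 5.
Augment r0→r3→r4→r7: bottleneck 6, flow now 11.
No augmenting path remains; maximum flow = 11.
In the residual graph, reachable from r0: {r0, r1}.
Min-cut edges: r0→r2 (3), r0→r3 (6), r1→r6 (2); capacity 3 + 6 + 2 = 11.
This cut is saturated, so no flow can exceed 11.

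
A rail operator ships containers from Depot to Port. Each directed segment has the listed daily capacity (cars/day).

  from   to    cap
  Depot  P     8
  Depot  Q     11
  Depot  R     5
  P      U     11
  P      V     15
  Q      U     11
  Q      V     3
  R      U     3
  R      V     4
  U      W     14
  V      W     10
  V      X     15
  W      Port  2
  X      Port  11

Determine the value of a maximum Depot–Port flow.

13

Augment Depot→P→U→W→Port: bottleneck 2, flow now 2.
Augment Depot→P→V→X→Port: bottleneck 6, flow now 8.
Augment Depot→Q→V→X→Port: bottleneck 3, flow now 11.
Augment Depot→R→V→X→Port: bottleneck 2, flow now 13.
No augmenting path remains; maximum flow = 13.
In the residual graph, reachable from Depot: {Depot, P, Q, R, U, V, W, X}.
Min-cut edges: W→Port (2), X→Port (11); capacity 2 + 11 = 13.
This cut is saturated, so no flow can exceed 13.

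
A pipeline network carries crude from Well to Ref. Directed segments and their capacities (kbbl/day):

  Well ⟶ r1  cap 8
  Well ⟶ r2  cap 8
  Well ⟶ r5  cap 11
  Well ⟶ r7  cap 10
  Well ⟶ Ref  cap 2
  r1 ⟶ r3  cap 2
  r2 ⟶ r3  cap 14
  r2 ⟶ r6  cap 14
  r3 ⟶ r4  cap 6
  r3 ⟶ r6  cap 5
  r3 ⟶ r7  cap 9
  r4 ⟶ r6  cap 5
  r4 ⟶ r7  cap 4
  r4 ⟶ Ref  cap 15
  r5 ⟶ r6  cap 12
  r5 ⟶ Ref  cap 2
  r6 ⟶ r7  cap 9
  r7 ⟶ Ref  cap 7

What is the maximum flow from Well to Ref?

17

Augment Well→Ref: bottleneck 2, flow now 2.
Augment Well→r5→Ref: bottleneck 2, flow now 4.
Augment Well→r7→Ref: bottleneck 7, flow now 11.
Augment Well→r1→r3→r4→Ref: bottleneck 2, flow now 13.
Augment Well→r2→r3→r4→Ref: bottleneck 4, flow now 17.
No augmenting path remains; maximum flow = 17.
In the residual graph, reachable from Well: {Well, r1, r2, r3, r5, r6, r7}.
Min-cut edges: Well→Ref (2), r3→r4 (6), r5→Ref (2), r7→Ref (7); capacity 2 + 6 + 2 + 7 = 17.
This cut is saturated, so no flow can exceed 17.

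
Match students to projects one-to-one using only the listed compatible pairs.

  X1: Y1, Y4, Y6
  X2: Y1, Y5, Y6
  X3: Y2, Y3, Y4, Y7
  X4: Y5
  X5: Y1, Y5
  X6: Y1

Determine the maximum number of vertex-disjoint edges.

Unit-capacity flow: source→left, listed edges, right→sink; max matching = max flow.
Augmenting path X1→Y1 (+1); matched 1.
Augmenting path X2→Y5 (+1); matched 2.
Augmenting path X3→Y2 (+1); matched 3.
Augmenting path X4→Y5→X2→Y6 (+1); matched 4.
Augmenting path X5→Y1→X1→Y4 (+1); matched 5.
No augmenting path remains; maximum matching = 5.
König certificate: {X1, X2, X3, Y1, Y5} is a vertex cover of size 5 (every listed pair touches it), so no matching can be larger.

5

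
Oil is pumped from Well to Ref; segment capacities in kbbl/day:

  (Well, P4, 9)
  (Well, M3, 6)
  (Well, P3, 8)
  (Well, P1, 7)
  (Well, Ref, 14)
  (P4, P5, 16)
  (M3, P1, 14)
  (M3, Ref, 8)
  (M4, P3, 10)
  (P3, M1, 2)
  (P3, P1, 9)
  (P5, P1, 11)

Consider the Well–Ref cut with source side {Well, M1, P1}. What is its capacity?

37

Edges leaving {Well, M1, P1}: Well→P4 (9), Well→M3 (6), Well→P3 (8), Well→Ref (14).
Cut capacity = 9 + 6 + 8 + 14 = 37.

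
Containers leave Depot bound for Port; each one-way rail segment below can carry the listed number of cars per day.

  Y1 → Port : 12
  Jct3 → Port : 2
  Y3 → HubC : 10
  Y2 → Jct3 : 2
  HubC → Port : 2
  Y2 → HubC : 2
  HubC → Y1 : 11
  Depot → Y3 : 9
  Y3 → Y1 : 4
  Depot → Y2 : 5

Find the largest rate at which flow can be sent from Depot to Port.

Augment Depot→Y3→Y1→Port: bottleneck 4, flow now 4.
Augment Depot→Y3→HubC→Port: bottleneck 2, flow now 6.
Augment Depot→Y2→Jct3→Port: bottleneck 2, flow now 8.
Augment Depot→Y3→HubC→Y1→Port: bottleneck 3, flow now 11.
Augment Depot→Y2→HubC→Y1→Port: bottleneck 2, flow now 13.
No augmenting path remains; maximum flow = 13.
In the residual graph, reachable from Depot: {Depot, Y2}.
Min-cut edges: Depot→Y3 (9), Y2→Jct3 (2), Y2→HubC (2); capacity 9 + 2 + 2 = 13.
This cut is saturated, so no flow can exceed 13.

13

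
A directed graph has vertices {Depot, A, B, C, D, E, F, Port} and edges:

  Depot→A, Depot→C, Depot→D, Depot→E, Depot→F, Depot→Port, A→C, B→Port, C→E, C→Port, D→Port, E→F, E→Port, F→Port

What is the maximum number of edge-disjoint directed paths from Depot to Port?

5

Assign every edge capacity 1; by Menger, the answer equals the max flow.
Path Depot→Port (+1); total 1.
Path Depot→C→Port (+1); total 2.
Path Depot→D→Port (+1); total 3.
Path Depot→E→Port (+1); total 4.
Path Depot→F→Port (+1); total 5.
No residual Depot→Port path; max flow = 5.
Certifying cut of size 5: {C→Port, Depot→D, Depot→Port, E→Port, F→Port}.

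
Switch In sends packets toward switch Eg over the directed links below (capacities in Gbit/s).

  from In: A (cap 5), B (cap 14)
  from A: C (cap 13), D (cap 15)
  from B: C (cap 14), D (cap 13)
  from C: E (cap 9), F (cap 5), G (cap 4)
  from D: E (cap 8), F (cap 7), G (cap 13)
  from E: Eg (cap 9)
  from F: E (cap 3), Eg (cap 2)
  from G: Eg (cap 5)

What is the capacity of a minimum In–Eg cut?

Augment In→A→C→E→Eg: bottleneck 5, flow now 5.
Augment In→B→C→E→Eg: bottleneck 4, flow now 9.
Augment In→B→C→F→Eg: bottleneck 2, flow now 11.
Augment In→B→C→G→Eg: bottleneck 4, flow now 15.
Augment In→B→D→G→Eg: bottleneck 1, flow now 16.
No augmenting path remains; maximum flow = 16.
By max-flow min-cut, the minimum cut capacity equals the max flow.
In the residual graph, reachable from In: {In, A, B, C, D, E, F, G}.
Min-cut edges: E→Eg (9), F→Eg (2), G→Eg (5); capacity 9 + 2 + 5 = 16.

16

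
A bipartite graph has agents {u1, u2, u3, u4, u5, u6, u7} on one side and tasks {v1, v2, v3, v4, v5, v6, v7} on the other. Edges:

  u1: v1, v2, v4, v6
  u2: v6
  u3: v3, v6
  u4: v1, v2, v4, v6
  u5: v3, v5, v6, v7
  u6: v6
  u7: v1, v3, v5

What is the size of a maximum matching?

Unit-capacity flow: source→left, listed edges, right→sink; max matching = max flow.
Augmenting path u1→v1 (+1); matched 1.
Augmenting path u2→v6 (+1); matched 2.
Augmenting path u3→v3 (+1); matched 3.
Augmenting path u4→v2 (+1); matched 4.
Augmenting path u5→v5 (+1); matched 5.
Augmenting path u7→v1→u1→v4 (+1); matched 6.
No augmenting path remains; maximum matching = 6.
König certificate: {u1, u3, u4, u5, u7, v6} is a vertex cover of size 6 (every listed pair touches it), so no matching can be larger.

6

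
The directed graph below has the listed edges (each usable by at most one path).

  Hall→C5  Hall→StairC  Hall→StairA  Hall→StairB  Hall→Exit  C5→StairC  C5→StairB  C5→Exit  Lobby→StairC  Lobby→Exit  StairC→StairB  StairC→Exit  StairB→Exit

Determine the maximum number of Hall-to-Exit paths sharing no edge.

Assign every edge capacity 1; by Menger, the answer equals the max flow.
Path Hall→Exit (+1); total 1.
Path Hall→C5→Exit (+1); total 2.
Path Hall→StairC→Exit (+1); total 3.
Path Hall→StairB→Exit (+1); total 4.
No residual Hall→Exit path; max flow = 4.
Certifying cut of size 4: {Hall→C5, Hall→Exit, Hall→StairB, Hall→StairC}.

4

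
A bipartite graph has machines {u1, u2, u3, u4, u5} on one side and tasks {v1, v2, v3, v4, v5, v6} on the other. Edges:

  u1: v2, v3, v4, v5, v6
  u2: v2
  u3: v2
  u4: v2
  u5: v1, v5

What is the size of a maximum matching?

Unit-capacity flow: source→left, listed edges, right→sink; max matching = max flow.
Augmenting path u1→v2 (+1); matched 1.
Augmenting path u5→v1 (+1); matched 2.
Augmenting path u2→v2→u1→v3 (+1); matched 3.
No augmenting path remains; maximum matching = 3.
König certificate: {u1, u5, v2} is a vertex cover of size 3 (every listed pair touches it), so no matching can be larger.

3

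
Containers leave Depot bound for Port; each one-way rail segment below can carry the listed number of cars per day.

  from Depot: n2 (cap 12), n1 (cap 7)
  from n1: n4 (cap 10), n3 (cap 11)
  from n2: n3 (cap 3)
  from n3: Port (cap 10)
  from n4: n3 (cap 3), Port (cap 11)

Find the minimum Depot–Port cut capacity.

10

Augment Depot→n1→n3→Port: bottleneck 7, flow now 7.
Augment Depot→n2→n3→Port: bottleneck 3, flow now 10.
No augmenting path remains; maximum flow = 10.
By max-flow min-cut, the minimum cut capacity equals the max flow.
In the residual graph, reachable from Depot: {Depot, n2}.
Min-cut edges: Depot→n1 (7), n2→n3 (3); capacity 7 + 3 = 10.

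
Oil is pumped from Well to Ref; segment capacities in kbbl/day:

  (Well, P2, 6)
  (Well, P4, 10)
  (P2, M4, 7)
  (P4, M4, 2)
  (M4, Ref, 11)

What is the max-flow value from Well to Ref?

8

Augment Well→P2→M4→Ref: bottleneck 6, flow now 6.
Augment Well→P4→M4→Ref: bottleneck 2, flow now 8.
No augmenting path remains; maximum flow = 8.
In the residual graph, reachable from Well: {Well, P4}.
Min-cut edges: Well→P2 (6), P4→M4 (2); capacity 6 + 2 = 8.
This cut is saturated, so no flow can exceed 8.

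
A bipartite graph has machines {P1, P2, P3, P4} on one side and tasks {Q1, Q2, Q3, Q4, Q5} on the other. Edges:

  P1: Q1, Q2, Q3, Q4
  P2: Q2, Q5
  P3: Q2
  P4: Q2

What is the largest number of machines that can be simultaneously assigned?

Unit-capacity flow: source→left, listed edges, right→sink; max matching = max flow.
Augmenting path P1→Q1 (+1); matched 1.
Augmenting path P2→Q2 (+1); matched 2.
Augmenting path P3→Q2→P2→Q5 (+1); matched 3.
No augmenting path remains; maximum matching = 3.
König certificate: {P1, P2, Q2} is a vertex cover of size 3 (every listed pair touches it), so no matching can be larger.

3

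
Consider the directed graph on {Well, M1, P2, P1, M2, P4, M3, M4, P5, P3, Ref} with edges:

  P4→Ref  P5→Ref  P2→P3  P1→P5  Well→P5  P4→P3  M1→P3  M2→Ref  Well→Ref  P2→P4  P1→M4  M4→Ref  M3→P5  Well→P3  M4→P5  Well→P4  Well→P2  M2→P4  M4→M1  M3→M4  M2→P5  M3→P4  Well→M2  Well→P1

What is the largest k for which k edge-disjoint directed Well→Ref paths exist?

5

Assign every edge capacity 1; by Menger, the answer equals the max flow.
Path Well→Ref (+1); total 1.
Path Well→M2→Ref (+1); total 2.
Path Well→P4→Ref (+1); total 3.
Path Well→P5→Ref (+1); total 4.
Path Well→P1→M4→Ref (+1); total 5.
No residual Well→Ref path; max flow = 5.
Certifying cut of size 5: {P4→Ref, Well→M2, Well→P1, Well→P5, Well→Ref}.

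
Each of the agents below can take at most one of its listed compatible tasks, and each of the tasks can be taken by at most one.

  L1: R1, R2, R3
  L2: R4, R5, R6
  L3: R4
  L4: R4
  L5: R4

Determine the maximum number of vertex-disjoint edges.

3

Unit-capacity flow: source→left, listed edges, right→sink; max matching = max flow.
Augmenting path L1→R1 (+1); matched 1.
Augmenting path L2→R4 (+1); matched 2.
Augmenting path L3→R4→L2→R5 (+1); matched 3.
No augmenting path remains; maximum matching = 3.
König certificate: {L1, L2, R4} is a vertex cover of size 3 (every listed pair touches it), so no matching can be larger.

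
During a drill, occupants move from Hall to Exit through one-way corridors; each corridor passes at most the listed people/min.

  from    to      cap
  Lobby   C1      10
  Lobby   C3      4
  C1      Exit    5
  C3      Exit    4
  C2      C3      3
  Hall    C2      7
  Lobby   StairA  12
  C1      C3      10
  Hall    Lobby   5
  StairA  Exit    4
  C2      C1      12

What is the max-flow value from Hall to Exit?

12

Augment Hall→Lobby→C1→Exit: bottleneck 5, flow now 5.
Augment Hall→C2→C3→Exit: bottleneck 3, flow now 8.
Augment Hall→C2→C1→C3→Exit: bottleneck 1, flow now 9.
Augment Hall→C2→C1→Lobby→StairA→Exit: bottleneck 3, flow now 12. (uses reverse residual edge)
No augmenting path remains; maximum flow = 12.
In the residual graph, reachable from Hall: {Hall}.
Min-cut edges: Hall→Lobby (5), Hall→C2 (7); capacity 5 + 7 = 12.
This cut is saturated, so no flow can exceed 12.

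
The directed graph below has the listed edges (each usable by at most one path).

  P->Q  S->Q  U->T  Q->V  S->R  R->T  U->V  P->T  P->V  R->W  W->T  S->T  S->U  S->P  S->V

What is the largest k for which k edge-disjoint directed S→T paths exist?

4

Assign every edge capacity 1; by Menger, the answer equals the max flow.
Path S→T (+1); total 1.
Path S→P→T (+1); total 2.
Path S→R→T (+1); total 3.
Path S→U→T (+1); total 4.
No residual S→T path; max flow = 4.
Certifying cut of size 4: {S→P, S→R, S→T, S→U}.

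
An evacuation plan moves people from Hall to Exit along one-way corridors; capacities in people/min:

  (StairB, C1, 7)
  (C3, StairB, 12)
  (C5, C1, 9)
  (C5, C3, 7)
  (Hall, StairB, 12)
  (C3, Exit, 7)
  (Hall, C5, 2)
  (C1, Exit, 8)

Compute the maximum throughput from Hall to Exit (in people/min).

9

Augment Hall→C5→C1→Exit: bottleneck 2, flow now 2.
Augment Hall→StairB→C1→Exit: bottleneck 6, flow now 8.
Augment Hall→StairB→C1→C5→C3→Exit: bottleneck 1, flow now 9. (uses reverse residual edge)
No augmenting path remains; maximum flow = 9.
In the residual graph, reachable from Hall: {Hall, StairB}.
Min-cut edges: Hall→C5 (2), StairB→C1 (7); capacity 2 + 7 = 9.
This cut is saturated, so no flow can exceed 9.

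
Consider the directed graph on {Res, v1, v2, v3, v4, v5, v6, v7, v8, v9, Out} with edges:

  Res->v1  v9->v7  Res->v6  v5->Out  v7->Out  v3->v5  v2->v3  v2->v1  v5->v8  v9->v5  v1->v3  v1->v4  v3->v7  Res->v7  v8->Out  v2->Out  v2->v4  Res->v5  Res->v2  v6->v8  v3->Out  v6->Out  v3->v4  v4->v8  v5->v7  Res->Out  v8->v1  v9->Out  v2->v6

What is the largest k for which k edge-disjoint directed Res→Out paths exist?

Assign every edge capacity 1; by Menger, the answer equals the max flow.
Path Res→Out (+1); total 1.
Path Res→v2→Out (+1); total 2.
Path Res→v5→Out (+1); total 3.
Path Res→v6→Out (+1); total 4.
Path Res→v7→Out (+1); total 5.
Path Res→v1→v3→Out (+1); total 6.
No residual Res→Out path; max flow = 6.
Certifying cut of size 6: {Res→Out, Res→v1, Res→v2, Res→v5, Res→v6, Res→v7}.

6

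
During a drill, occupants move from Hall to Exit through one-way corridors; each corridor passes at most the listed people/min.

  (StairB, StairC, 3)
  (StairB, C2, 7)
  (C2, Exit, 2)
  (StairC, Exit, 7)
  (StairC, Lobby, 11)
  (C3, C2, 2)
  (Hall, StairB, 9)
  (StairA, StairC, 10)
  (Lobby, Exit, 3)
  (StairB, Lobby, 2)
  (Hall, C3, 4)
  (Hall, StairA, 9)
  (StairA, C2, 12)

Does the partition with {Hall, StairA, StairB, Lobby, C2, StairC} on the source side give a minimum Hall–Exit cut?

Given cut capacity: 4 + 3 + 2 + 7 = 16.
Augment Hall→StairA→C2→Exit: bottleneck 2, flow now 2.
Augment Hall→StairA→StairC→Exit: bottleneck 7, flow now 9.
Augment Hall→StairB→Lobby→Exit: bottleneck 2, flow now 11.
Augment Hall→StairB→StairC→Lobby→Exit: bottleneck 1, flow now 12.
No augmenting path remains; maximum flow = 12.
In the residual graph, reachable from Hall: {Hall, StairA, StairB, C3, Lobby, C2, StairC}.
Min-cut edges: Lobby→Exit (3), C2→Exit (2), StairC→Exit (7); capacity 3 + 2 + 7 = 12.
Cut capacity 16 exceeds the max flow 12, so it is not minimum.

No — its capacity is 16, but the minimum cut has capacity 12.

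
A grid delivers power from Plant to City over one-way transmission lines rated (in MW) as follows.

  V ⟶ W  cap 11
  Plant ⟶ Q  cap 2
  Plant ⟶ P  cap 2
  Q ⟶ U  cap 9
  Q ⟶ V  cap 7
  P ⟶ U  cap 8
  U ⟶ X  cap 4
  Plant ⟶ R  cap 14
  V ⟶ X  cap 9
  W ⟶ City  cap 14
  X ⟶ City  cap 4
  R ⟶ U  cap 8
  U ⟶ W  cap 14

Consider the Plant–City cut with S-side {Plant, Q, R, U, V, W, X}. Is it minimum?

No — its capacity is 20, but the minimum cut has capacity 12.

Given cut capacity: 2 + 14 + 4 = 20.
Augment Plant→P→U→W→City: bottleneck 2, flow now 2.
Augment Plant→Q→U→W→City: bottleneck 2, flow now 4.
Augment Plant→R→U→W→City: bottleneck 8, flow now 12.
No augmenting path remains; maximum flow = 12.
In the residual graph, reachable from Plant: {Plant, R}.
Min-cut edges: Plant→P (2), Plant→Q (2), R→U (8); capacity 2 + 2 + 8 = 12.
Cut capacity 20 exceeds the max flow 12, so it is not minimum.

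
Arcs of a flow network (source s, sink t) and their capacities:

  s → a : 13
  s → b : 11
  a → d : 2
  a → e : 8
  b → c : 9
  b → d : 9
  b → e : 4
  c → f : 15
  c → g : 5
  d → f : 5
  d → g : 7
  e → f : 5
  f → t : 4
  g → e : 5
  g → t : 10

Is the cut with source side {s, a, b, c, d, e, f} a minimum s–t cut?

Given cut capacity: 5 + 7 + 4 = 16.
Augment s→a→d→f→t: bottleneck 2, flow now 2.
Augment s→a→e→f→t: bottleneck 2, flow now 4.
Augment s→b→c→g→t: bottleneck 5, flow now 9.
Augment s→b→d→g→t: bottleneck 5, flow now 14.
No augmenting path remains; maximum flow = 14.
In the residual graph, reachable from s: {s, a, b, c, d, e, f, g}.
Min-cut edges: f→t (4), g→t (10); capacity 4 + 10 = 14.
Cut capacity 16 exceeds the max flow 14, so it is not minimum.

No — its capacity is 16, but the minimum cut has capacity 14.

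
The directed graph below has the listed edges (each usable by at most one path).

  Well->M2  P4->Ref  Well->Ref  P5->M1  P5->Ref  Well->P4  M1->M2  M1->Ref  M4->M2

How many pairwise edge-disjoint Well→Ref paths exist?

2

Assign every edge capacity 1; by Menger, the answer equals the max flow.
Path Well→Ref (+1); total 1.
Path Well→P4→Ref (+1); total 2.
No residual Well→Ref path; max flow = 2.
Certifying cut of size 2: {Well→P4, Well→Ref}.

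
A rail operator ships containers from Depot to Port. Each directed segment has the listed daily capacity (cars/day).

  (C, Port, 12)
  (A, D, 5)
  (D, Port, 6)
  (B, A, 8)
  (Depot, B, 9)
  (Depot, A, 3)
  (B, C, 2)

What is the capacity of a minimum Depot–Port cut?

Augment Depot→A→D→Port: bottleneck 3, flow now 3.
Augment Depot→B→C→Port: bottleneck 2, flow now 5.
Augment Depot→B→A→D→Port: bottleneck 2, flow now 7.
No augmenting path remains; maximum flow = 7.
By max-flow min-cut, the minimum cut capacity equals the max flow.
In the residual graph, reachable from Depot: {Depot, A, B}.
Min-cut edges: A→D (5), B→C (2); capacity 5 + 2 = 7.

7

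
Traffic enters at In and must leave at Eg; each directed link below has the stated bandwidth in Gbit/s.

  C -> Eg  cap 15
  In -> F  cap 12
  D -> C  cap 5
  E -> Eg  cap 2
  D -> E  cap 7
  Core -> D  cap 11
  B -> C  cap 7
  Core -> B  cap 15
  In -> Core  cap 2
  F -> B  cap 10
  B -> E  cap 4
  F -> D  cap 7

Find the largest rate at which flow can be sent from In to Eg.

Augment In→Core→B→C→Eg: bottleneck 2, flow now 2.
Augment In→F→B→C→Eg: bottleneck 5, flow now 7.
Augment In→F→B→E→Eg: bottleneck 2, flow now 9.
Augment In→F→D→C→Eg: bottleneck 5, flow now 14.
No augmenting path remains; maximum flow = 14.
In the residual graph, reachable from In: {In}.
Min-cut edges: In→Core (2), In→F (12); capacity 2 + 12 = 14.
This cut is saturated, so no flow can exceed 14.

14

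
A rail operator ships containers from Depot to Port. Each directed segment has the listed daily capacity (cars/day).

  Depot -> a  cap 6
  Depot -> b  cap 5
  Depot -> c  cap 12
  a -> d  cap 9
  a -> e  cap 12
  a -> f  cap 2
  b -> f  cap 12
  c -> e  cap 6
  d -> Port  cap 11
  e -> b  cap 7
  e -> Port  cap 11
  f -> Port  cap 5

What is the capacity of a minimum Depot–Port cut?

Augment Depot→a→d→Port: bottleneck 6, flow now 6.
Augment Depot→b→f→Port: bottleneck 5, flow now 11.
Augment Depot→c→e→Port: bottleneck 6, flow now 17.
No augmenting path remains; maximum flow = 17.
By max-flow min-cut, the minimum cut capacity equals the max flow.
In the residual graph, reachable from Depot: {Depot, c}.
Min-cut edges: Depot→a (6), Depot→b (5), c→e (6); capacity 6 + 5 + 6 = 17.

17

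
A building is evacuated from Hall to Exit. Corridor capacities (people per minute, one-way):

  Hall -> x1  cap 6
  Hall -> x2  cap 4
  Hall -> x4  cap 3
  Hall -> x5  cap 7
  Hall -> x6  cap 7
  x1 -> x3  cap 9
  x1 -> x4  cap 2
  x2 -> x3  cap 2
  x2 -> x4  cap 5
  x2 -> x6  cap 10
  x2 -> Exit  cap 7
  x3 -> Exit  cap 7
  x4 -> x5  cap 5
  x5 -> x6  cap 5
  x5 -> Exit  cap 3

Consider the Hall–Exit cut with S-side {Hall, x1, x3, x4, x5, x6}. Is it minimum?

Given cut capacity: 4 + 7 + 3 = 14.
Augment Hall→x2→Exit: bottleneck 4, flow now 4.
Augment Hall→x5→Exit: bottleneck 3, flow now 7.
Augment Hall→x1→x3→Exit: bottleneck 6, flow now 13.
No augmenting path remains; maximum flow = 13.
In the residual graph, reachable from Hall: {Hall, x4, x5, x6}.
Min-cut edges: Hall→x1 (6), Hall→x2 (4), x5→Exit (3); capacity 6 + 4 + 3 = 13.
Cut capacity 14 exceeds the max flow 13, so it is not minimum.

No — its capacity is 14, but the minimum cut has capacity 13.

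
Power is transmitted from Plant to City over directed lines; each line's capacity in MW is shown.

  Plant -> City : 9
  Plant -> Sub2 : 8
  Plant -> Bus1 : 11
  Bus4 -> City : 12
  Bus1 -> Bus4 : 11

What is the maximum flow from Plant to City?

20

Augment Plant→City: bottleneck 9, flow now 9.
Augment Plant→Bus1→Bus4→City: bottleneck 11, flow now 20.
No augmenting path remains; maximum flow = 20.
In the residual graph, reachable from Plant: {Plant, Sub2}.
Min-cut edges: Plant→Bus1 (11), Plant→City (9); capacity 11 + 9 = 20.
This cut is saturated, so no flow can exceed 20.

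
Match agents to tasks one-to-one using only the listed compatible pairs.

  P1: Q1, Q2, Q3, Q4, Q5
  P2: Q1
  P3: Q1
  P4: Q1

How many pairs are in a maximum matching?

Unit-capacity flow: source→left, listed edges, right→sink; max matching = max flow.
Augmenting path P1→Q1 (+1); matched 1.
Augmenting path P2→Q1→P1→Q2 (+1); matched 2.
No augmenting path remains; maximum matching = 2.
König certificate: {P1, Q1} is a vertex cover of size 2 (every listed pair touches it), so no matching can be larger.

2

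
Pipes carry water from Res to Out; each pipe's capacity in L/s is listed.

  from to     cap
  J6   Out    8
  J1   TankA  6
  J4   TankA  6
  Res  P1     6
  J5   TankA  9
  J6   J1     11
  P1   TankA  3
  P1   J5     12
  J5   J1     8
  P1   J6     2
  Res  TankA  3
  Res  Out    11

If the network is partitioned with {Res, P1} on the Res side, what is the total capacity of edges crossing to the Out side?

Edges leaving {Res, P1}: Res→TankA (3), Res→Out (11), P1→J6 (2), P1→J5 (12), P1→TankA (3).
Cut capacity = 3 + 11 + 2 + 12 + 3 = 31.

31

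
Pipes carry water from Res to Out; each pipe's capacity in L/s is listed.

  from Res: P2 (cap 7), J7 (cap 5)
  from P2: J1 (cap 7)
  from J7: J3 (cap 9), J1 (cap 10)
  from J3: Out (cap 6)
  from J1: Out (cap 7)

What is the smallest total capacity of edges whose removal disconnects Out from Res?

Augment Res→P2→J1→Out: bottleneck 7, flow now 7.
Augment Res→J7→J3→Out: bottleneck 5, flow now 12.
No augmenting path remains; maximum flow = 12.
By max-flow min-cut, the minimum cut capacity equals the max flow.
In the residual graph, reachable from Res: {Res}.
Min-cut edges: Res→P2 (7), Res→J7 (5); capacity 7 + 5 = 12.

12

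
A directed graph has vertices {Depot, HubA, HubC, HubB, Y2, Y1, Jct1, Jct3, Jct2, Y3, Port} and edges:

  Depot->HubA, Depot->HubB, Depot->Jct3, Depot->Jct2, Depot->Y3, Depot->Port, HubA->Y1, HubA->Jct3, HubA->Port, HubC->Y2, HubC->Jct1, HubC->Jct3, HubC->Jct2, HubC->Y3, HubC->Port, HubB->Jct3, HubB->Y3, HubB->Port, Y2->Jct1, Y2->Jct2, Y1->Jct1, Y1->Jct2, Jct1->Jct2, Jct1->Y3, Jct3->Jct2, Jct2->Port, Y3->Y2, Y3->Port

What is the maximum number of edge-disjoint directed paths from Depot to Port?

Assign every edge capacity 1; by Menger, the answer equals the max flow.
Path Depot→Port (+1); total 1.
Path Depot→HubA→Port (+1); total 2.
Path Depot→HubB→Port (+1); total 3.
Path Depot→Jct2→Port (+1); total 4.
Path Depot→Y3→Port (+1); total 5.
No residual Depot→Port path; max flow = 5.
Certifying cut of size 5: {Depot→HubA, Depot→HubB, Depot→Port, Depot→Y3, Jct2→Port}.

5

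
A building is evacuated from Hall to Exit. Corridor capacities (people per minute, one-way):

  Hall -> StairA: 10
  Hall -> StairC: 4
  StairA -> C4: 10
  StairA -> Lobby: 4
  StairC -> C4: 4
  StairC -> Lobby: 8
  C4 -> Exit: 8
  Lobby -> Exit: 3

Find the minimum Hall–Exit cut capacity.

Augment Hall→StairA→C4→Exit: bottleneck 8, flow now 8.
Augment Hall→StairA→Lobby→Exit: bottleneck 2, flow now 10.
Augment Hall→StairC→Lobby→Exit: bottleneck 1, flow now 11.
No augmenting path remains; maximum flow = 11.
By max-flow min-cut, the minimum cut capacity equals the max flow.
In the residual graph, reachable from Hall: {Hall, StairA, StairC, C4, Lobby}.
Min-cut edges: C4→Exit (8), Lobby→Exit (3); capacity 8 + 3 = 11.

11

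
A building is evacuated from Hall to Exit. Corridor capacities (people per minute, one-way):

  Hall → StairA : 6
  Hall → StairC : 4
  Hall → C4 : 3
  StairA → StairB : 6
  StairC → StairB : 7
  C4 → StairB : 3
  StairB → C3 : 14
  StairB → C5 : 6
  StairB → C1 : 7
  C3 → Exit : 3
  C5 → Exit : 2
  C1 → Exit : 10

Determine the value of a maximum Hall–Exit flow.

12

Augment Hall→StairA→StairB→C3→Exit: bottleneck 3, flow now 3.
Augment Hall→StairA→StairB→C5→Exit: bottleneck 2, flow now 5.
Augment Hall→StairA→StairB→C1→Exit: bottleneck 1, flow now 6.
Augment Hall→StairC→StairB→C1→Exit: bottleneck 4, flow now 10.
Augment Hall→C4→StairB→C1→Exit: bottleneck 2, flow now 12.
No augmenting path remains; maximum flow = 12.
In the residual graph, reachable from Hall: {Hall, StairA, StairC, C4, StairB, C3, C5}.
Min-cut edges: StairB→C1 (7), C3→Exit (3), C5→Exit (2); capacity 7 + 3 + 2 = 12.
This cut is saturated, so no flow can exceed 12.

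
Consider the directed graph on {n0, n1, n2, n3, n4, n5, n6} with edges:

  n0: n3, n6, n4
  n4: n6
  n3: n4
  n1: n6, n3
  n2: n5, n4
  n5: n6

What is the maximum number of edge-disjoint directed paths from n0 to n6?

Assign every edge capacity 1; by Menger, the answer equals the max flow.
Path n0→n6 (+1); total 1.
Path n0→n4→n6 (+1); total 2.
No residual n0→n6 path; max flow = 2.
Certifying cut of size 2: {n0→n6, n4→n6}.

2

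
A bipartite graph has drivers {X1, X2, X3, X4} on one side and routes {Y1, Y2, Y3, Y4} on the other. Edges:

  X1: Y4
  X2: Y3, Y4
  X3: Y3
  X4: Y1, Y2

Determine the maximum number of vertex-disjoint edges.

3

Unit-capacity flow: source→left, listed edges, right→sink; max matching = max flow.
Augmenting path X1→Y4 (+1); matched 1.
Augmenting path X2→Y3 (+1); matched 2.
Augmenting path X4→Y1 (+1); matched 3.
No augmenting path remains; maximum matching = 3.
König certificate: {X4, Y3, Y4} is a vertex cover of size 3 (every listed pair touches it), so no matching can be larger.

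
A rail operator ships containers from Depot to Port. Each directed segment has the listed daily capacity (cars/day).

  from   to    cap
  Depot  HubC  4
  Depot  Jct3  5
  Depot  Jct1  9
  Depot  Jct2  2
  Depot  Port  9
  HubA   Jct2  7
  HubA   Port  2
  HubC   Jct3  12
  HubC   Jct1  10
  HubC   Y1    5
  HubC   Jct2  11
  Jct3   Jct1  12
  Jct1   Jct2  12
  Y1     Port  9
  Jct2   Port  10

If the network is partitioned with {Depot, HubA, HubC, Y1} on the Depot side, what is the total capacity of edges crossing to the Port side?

Edges leaving {Depot, HubA, HubC, Y1}: Depot→Jct3 (5), Depot→Jct1 (9), Depot→Jct2 (2), Depot→Port (9), HubA→Jct2 (7), HubA→Port (2), HubC→Jct3 (12), HubC→Jct1 (10), HubC→Jct2 (11), Y1→Port (9).
Cut capacity = 5 + 9 + 2 + 9 + 7 + 2 + 12 + 10 + 11 + 9 = 76.

76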